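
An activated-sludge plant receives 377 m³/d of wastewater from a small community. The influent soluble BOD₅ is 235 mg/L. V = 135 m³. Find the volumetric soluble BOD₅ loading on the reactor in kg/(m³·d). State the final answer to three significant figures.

Applied soluble BOD₅ load per unit volume = Q·S₀/V = (377 × 235/1000)/135.0 = 0.6563 kg soluble BOD₅·m⁻³·d⁻¹.

L_v ≈ 0.656 kg soluble BOD₅/(m³·d)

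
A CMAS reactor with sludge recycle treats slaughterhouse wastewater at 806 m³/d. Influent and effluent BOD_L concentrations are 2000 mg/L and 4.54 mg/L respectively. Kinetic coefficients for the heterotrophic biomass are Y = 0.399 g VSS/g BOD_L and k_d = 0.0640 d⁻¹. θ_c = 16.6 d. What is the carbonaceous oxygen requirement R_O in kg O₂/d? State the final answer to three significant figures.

Y_obs = Y / (1 + k_d θ_c) = 0.399 / (1 + 0.0640 × 16.6) = 0.399 / 2.062 = 0.1935.
Mass of BOD_L removed per day: Q(S₀ − S) = 806 × 1995 g/m³ = 1608 kg/d.
P_X = Y_obs·Q·(S₀ − S) = 0.1935 × 1608 = 311.2 kg VSS/d.
R_O = Q·ΔS − 1.42 P_X = 1608 − 441.8 = 1166 kg O₂/d.

R_O ≈ 1170 kg O₂/d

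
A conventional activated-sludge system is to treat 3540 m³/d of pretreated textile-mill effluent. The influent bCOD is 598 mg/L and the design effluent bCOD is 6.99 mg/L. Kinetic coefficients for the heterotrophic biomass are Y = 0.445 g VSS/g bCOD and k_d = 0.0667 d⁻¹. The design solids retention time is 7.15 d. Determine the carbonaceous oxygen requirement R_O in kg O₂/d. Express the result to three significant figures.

Correct the yield for decay: Y_obs = Y/(1 + k_d θ_c) = 0.445 / (1 + 0.0667 × 7.15) = 0.445 / 1.477 = 0.3013.
Mass of bCOD removed per day: Q(S₀ − S) = 3540 × 591.0 g/m³ = 2092 kg/d.
Biomass synthesised: P_X = Y_obs × 2092 = 630.4 kg VSS/d.
R_O = Q·(S₀ − S) − 1.42·P_X = 2092 − 1.42 × 630.4 = 1197 kg O₂/d.

R_O ≈ 1200 kg O₂/d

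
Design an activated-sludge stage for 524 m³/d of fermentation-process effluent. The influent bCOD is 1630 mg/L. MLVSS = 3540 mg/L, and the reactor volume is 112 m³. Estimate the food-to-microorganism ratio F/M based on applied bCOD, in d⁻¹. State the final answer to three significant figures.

F/M = applied load / biomass = Q·S₀/(V·X) = 524 × 1630 / (112.0 × 3540) = 2.154 d⁻¹.

F/M ≈ 2.15 d⁻¹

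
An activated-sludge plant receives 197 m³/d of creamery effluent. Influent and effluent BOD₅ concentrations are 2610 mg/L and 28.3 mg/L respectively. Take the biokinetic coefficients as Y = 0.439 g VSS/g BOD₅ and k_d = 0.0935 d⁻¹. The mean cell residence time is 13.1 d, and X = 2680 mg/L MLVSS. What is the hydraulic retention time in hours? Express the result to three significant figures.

From the SRT design equation V = Y Q (S₀−S) θ_c / [X (1 + k_d θ_c)] = 0.439 × 197 × (2610 − 28.3) × 13.1 / [2680 × (1 + 0.0935 × 13.1)] = 2.92×10^6 / 5963 = 490.5 m³.
τ = V/Q = 490.5/197 = 2.490 d, or 59.76 h.

τ ≈ 59.8 h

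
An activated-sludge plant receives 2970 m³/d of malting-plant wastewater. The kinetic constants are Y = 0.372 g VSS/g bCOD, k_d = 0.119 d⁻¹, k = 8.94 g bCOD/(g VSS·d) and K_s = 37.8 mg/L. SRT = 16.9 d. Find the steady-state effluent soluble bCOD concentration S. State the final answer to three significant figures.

For a completely mixed reactor with recycle the Lawrence–McCarty relation gives S = K_s·(1 + k_d·θ_c) / [θ_c·(Y·k − k_d) − 1] = 37.8 × (1 + 0.119 × 16.9) / [16.9 × (0.372 × 8.94 − 0.119) − 1] = 113.8 / 53.19 = 2.140 mg/L.

S ≈ 2.14 mg/L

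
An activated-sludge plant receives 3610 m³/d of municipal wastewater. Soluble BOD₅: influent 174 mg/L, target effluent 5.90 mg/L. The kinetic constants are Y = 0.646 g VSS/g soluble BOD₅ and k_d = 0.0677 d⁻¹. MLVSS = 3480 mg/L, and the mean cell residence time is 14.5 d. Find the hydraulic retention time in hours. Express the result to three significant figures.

τ ≈ 5.48 h

Rearranging the biomass balance for a CMAS with decay, V = Y·Q·ΔS·θ_c / [X·(1+k_d θ_c)] = 0.646 × 3610 × (174 − 5.90) × 14.5 / [3480 × (1 + 0.0677 × 14.5)] = 5.68×10^6 / 6896 = 824.3 m³.
τ = V/Q = 824.3/3610 = 0.2283 d, or 5.480 h.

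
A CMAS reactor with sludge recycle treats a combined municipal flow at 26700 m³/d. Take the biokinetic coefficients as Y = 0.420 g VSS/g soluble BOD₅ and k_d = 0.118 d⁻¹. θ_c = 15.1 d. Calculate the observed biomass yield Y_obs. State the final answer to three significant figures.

Correct the yield for decay: Y_obs = Y/(1 + k_d θ_c) = 0.420 / (1 + 0.118 × 15.1) = 0.420 / 2.782 = 0.1510.

Y_obs ≈ 0.151 g VSS/g soluble BOD₅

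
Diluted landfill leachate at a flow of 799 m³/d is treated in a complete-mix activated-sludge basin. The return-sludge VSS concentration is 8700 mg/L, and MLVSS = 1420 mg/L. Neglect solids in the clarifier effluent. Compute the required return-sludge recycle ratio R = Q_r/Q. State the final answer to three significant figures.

R = Q_r/Q = X/(X_r − X) = 1420 / (8700 − 1420) = 0.1951.

R ≈ 0.195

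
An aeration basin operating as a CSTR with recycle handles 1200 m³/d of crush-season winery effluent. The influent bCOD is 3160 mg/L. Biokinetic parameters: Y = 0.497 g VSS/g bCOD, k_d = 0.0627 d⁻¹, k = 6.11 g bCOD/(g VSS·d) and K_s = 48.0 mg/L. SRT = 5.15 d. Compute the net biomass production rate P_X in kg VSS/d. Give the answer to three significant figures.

P_X ≈ 1420 kg VSS/d

Effluent substrate depends only on kinetics and SRT: S = K_s(1 + k_d θ_c) / [θ_c(Yk − k_d) − 1] = 48.0 × (1 + 0.0627 × 5.15) / [5.15 × (0.497 × 6.11 − 0.0627) − 1] = 63.50 / 14.32 = 4.436 mg/L.
Y_obs = Y / (1 + k_d θ_c) = 0.497 / (1 + 0.0627 × 5.15) = 0.497 / 1.323 = 0.3757.
Q·(S₀ − S) = 1200 × (3160 − 4.44) × 10⁻³ = 3787 kg/d removed.
Net biomass production P_X = Y_obs × Q·(S₀ − S) = 0.3757 × 3787 = 1423 kg VSS/d.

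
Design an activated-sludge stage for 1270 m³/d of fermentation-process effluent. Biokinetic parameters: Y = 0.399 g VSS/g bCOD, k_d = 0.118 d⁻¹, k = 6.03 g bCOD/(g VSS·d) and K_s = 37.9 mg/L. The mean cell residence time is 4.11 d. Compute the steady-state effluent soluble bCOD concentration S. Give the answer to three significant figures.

S ≈ 6.70 mg/L

For a completely mixed reactor with recycle the Lawrence–McCarty relation gives S = K_s·(1 + k_d·θ_c) / [θ_c·(Y·k − k_d) − 1] = 37.9 × (1 + 0.118 × 4.11) / [4.11 × (0.399 × 6.03 − 0.118) − 1] = 56.28 / 8.404 = 6.697 mg/L.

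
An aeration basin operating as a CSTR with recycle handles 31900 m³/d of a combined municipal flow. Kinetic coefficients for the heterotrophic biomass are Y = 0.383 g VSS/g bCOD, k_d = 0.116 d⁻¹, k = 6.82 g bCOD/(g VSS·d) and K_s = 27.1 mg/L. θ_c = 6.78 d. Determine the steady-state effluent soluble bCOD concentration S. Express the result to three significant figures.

For a completely mixed reactor with recycle the Lawrence–McCarty relation gives S = K_s·(1 + k_d·θ_c) / [θ_c·(Y·k − k_d) − 1] = 27.1 × (1 + 0.116 × 6.78) / [6.78 × (0.383 × 6.82 − 0.116) − 1] = 48.41 / 15.92 = 3.040 mg/L.

S ≈ 3.04 mg/L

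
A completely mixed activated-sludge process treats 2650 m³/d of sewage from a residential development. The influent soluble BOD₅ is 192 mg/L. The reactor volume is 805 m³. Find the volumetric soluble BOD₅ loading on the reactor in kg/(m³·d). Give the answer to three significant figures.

Volumetric loading L_v = Q·S₀ / V = 2650 × 192 g/m³ / 805.0 m³ = 632.0 g/(m³·d) = 0.6320 kg soluble BOD₅/(m³·d).

L_v ≈ 0.632 kg soluble BOD₅/(m³·d)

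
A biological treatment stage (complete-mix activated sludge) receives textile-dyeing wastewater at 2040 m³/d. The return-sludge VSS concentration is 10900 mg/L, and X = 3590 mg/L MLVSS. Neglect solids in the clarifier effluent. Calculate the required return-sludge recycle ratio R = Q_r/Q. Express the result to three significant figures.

R ≈ 0.491

R = Q_r/Q = X/(X_r − X) = 3590 / (10900 − 3590) = 0.4911.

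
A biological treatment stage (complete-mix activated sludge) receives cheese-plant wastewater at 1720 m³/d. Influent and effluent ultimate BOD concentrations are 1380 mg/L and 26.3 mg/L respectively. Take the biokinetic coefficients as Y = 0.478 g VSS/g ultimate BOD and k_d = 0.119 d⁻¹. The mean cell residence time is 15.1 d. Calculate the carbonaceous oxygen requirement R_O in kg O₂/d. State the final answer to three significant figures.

R_O ≈ 1760 kg O₂/d

The observed yield is Y_obs = Y/(1 + k_d·θ_c) = 0.478 / (1 + 0.119 × 15.1) = 0.478 / 2.797 = 0.1709 g VSS per g ultimate BOD removed.
ΔS = 1380 − 26.3 = 1354 mg/L, so the substrate removal rate is 1720 × 1354/1000 = 2328 kg ultimate BOD/d.
Net sludge production P_X = 0.1709 × 2328 = 397.9 kg VSS/d.
R_O = Q·(S₀ − S) − 1.42·P_X = 2328 − 1.42 × 397.9 = 1763 kg O₂/d.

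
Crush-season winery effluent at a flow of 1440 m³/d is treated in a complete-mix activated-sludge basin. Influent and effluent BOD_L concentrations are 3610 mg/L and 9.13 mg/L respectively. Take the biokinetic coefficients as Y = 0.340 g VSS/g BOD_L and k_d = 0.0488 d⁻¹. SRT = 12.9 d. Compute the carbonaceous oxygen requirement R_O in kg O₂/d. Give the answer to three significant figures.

R_O ≈ 3650 kg O₂/d

Correct the yield for decay: Y_obs = Y/(1 + k_d θ_c) = 0.340 / (1 + 0.0488 × 12.9) = 0.340 / 1.630 = 0.2087.
ΔS = 3610 − 9.13 = 3601 mg/L, so the substrate removal rate is 1440 × 3601/1000 = 5185 kg BOD_L/d.
Net sludge production P_X = 0.2087 × 5185 = 1082 kg VSS/d.
R_O = Q·ΔS − 1.42 P_X = 5185 − 1536 = 3649 kg O₂/d.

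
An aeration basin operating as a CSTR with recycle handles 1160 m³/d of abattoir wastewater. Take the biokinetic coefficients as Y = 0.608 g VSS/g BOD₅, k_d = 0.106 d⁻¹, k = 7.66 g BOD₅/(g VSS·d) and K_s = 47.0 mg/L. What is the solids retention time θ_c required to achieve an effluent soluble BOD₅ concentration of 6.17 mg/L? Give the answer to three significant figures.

θ_c ≈ 2.30 d

At the target effluent, Y k S/(K_s+S) = 0.608×7.66×6.17/53.17 = 0.5404 d⁻¹.
θ_c = 1/(μ − k_d) = 1/(0.5404 − 0.106) = 1/0.4344 = 2.302 d.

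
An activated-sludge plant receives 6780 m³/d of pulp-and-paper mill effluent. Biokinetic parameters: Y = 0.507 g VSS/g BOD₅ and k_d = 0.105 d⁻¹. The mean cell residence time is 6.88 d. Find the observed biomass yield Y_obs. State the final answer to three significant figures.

Y_obs = Y / (1 + k_d θ_c) = 0.507 / (1 + 0.105 × 6.88) = 0.507 / 1.722 = 0.2944.

Y_obs ≈ 0.294 g VSS/g BOD₅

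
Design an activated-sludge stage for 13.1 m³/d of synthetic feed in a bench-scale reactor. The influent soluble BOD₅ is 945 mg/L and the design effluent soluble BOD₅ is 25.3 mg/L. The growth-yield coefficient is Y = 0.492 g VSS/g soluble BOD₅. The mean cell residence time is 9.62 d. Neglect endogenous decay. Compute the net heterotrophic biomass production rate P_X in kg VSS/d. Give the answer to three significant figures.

P_X ≈ 5.93 kg VSS/d

Since k_d ≈ 0, Y_obs = Y = 0.492 g VSS/g soluble BOD₅.
Mass of soluble BOD₅ removed per day: Q(S₀ − S) = 13.1 × 919.7 g/m³ = 12.05 kg/d.
P_X = Y_obs · Q(S₀ − S) = 0.4920 × 12.05 = 5.928 kg VSS/d.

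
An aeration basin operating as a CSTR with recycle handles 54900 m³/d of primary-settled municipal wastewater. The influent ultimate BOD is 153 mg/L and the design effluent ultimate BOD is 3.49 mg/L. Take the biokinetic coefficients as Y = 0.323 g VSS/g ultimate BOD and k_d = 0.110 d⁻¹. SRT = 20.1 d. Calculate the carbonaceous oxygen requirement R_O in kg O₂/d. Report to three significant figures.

Y_obs = Y / (1 + k_d θ_c) = 0.323 / (1 + 0.110 × 20.1) = 0.323 / 3.211 = 0.1006.
ΔS = 153 − 3.49 = 149.5 mg/L, so the substrate removal rate is 54900 × 149.5/1000 = 8208 kg ultimate BOD/d.
P_X = Y_obs·Q·(S₀ − S) = 0.1006 × 8208 = 825.7 kg VSS/d.
Carbonaceous O₂ demand = substrate oxidised − cell-mass equivalent = 8208 − 1.42 × 825.7 = 7036 kg O₂/d.

R_O ≈ 7040 kg O₂/d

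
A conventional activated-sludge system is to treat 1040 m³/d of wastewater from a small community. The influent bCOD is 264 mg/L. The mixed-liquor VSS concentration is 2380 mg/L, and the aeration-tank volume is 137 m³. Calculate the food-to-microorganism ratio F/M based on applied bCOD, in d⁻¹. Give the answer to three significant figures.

F/M ≈ 0.842 d⁻¹

F/M = Q·S₀ / (V·X) = 1040 × 264 / (137.0 × 2380) = 0.8421 g bCOD·(g VSS·d)⁻¹.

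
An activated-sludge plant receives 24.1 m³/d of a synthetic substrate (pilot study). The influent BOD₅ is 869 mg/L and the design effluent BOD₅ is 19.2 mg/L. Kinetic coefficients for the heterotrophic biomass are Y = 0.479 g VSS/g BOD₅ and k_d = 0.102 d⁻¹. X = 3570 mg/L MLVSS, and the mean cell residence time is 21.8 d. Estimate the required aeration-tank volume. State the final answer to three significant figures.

V ≈ 18.6 m³

Steady-state biomass mass balance: V·X·(1 + k_d·θ_c) = Y·Q·(S₀ − S)·θ_c, so V = 0.479 × 24.1 × (869 − 19.2) × 21.8 / [3570 × (1 + 0.102 × 21.8)] = 2.14×10^5 / 11508 = 18.58 m³.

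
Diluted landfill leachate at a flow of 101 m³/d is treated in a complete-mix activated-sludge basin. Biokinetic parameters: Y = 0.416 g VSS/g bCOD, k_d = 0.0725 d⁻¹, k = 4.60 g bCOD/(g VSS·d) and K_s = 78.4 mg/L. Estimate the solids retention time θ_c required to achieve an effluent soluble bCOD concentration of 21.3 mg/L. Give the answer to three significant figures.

At the target effluent, Y k S/(K_s+S) = 0.416×4.60×21.3/99.70 = 0.4088 d⁻¹.
Then 1/θ_c = μ − k_d = 0.4088 − 0.0725 = 0.3363 d⁻¹, giving θ_c = 2.973 d.

θ_c ≈ 2.97 d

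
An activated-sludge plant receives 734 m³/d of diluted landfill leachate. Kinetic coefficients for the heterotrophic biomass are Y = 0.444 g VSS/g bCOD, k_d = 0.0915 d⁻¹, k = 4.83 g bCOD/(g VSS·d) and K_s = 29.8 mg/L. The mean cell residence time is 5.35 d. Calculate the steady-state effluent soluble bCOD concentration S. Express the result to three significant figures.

S ≈ 4.45 mg/L

From the Monod/SRT balance for a CMAS, S = K_s·(1+k_d θ_c)/[θ_c·(Y k − k_d) − 1] = 29.8 × (1 + 0.0915 × 5.35) / [5.35 × (0.444 × 4.83 − 0.0915) − 1] = 44.39 / 9.984 = 4.446 mg/L.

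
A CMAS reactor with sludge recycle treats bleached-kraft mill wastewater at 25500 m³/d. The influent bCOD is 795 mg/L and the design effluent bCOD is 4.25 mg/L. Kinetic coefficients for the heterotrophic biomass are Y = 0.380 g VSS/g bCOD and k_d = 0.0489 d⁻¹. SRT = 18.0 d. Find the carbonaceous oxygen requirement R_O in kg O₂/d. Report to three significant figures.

R_O ≈ 14400 kg O₂/d

The observed yield is Y_obs = Y/(1 + k_d·θ_c) = 0.380 / (1 + 0.0489 × 18.0) = 0.380 / 1.880 = 0.2021 g VSS per g bCOD removed.
Q·(S₀ − S) = 25500 × (795 − 4.25) × 10⁻³ = 20164 kg/d removed.
Net sludge production P_X = 0.2021 × 20164 = 4075 kg VSS/d.
R_O = Q·ΔS − 1.42 P_X = 20164 − 5787 = 14377 kg O₂/d.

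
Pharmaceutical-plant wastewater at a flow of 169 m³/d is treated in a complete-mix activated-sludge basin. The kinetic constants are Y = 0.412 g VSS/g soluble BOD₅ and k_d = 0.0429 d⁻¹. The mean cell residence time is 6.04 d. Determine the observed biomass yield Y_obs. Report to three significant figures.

Y_obs ≈ 0.327 g VSS/g soluble BOD₅

Observed yield with endogenous decay: Y_obs = Y / (1 + k_d·θ_c) = 0.412 / (1 + 0.0429 × 6.04) = 0.412 / 1.259 = 0.3272 g VSS/g soluble BOD₅.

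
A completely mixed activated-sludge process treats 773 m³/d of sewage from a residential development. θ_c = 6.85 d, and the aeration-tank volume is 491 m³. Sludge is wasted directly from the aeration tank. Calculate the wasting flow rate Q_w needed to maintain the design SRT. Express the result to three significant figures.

Q_w ≈ 71.7 m³/d

With mixed-liquor wasting, θ_c = V/Q_w, so Q_w = V/θ_c = 491.0/6.85 = 71.68 m³/d.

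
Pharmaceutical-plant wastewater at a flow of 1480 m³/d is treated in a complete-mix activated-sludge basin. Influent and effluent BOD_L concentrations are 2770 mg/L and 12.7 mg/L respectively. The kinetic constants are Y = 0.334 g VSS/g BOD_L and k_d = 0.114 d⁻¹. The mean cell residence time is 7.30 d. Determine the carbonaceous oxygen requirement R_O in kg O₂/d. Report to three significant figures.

The observed yield is Y_obs = Y/(1 + k_d·θ_c) = 0.334 / (1 + 0.114 × 7.30) = 0.334 / 1.832 = 0.1823 g VSS per g BOD_L removed.
Substrate removed = Q·(S₀ − S) = 1480 m³/d × (2770 − 12.7) g/m³ = 4.08×10^6 g/d = 4081 kg/d.
Biomass synthesised: P_X = Y_obs × 4081 = 743.9 kg VSS/d.
Carbonaceous O₂ demand = substrate oxidised − cell-mass equivalent = 4081 − 1.42 × 743.9 = 3024 kg O₂/d.

R_O ≈ 3020 kg O₂/d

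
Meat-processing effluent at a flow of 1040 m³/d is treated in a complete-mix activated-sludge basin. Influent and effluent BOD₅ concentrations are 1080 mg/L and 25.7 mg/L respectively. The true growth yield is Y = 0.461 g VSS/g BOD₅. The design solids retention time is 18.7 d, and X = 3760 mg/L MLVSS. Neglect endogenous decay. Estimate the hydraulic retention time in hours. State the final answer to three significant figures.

τ ≈ 58.0 h

With k_d = 0 the design equation reduces to V = Y Q (S₀−S) θ_c / X = 0.461 × 1040 × (1080 − 25.7) × 18.7 / 3760 = 2514 m³.
Hydraulic retention time τ = V/Q = 2514 / 1040 = 2.417 d = 58.01 h.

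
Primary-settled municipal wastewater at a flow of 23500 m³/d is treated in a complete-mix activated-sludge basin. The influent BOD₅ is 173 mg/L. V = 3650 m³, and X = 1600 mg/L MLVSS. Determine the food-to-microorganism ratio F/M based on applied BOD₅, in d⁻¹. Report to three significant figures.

F/M ≈ 0.696 d⁻¹

F/M = applied load / biomass = Q·S₀/(V·X) = 23500 × 173 / (3650 × 1600) = 0.6961 d⁻¹.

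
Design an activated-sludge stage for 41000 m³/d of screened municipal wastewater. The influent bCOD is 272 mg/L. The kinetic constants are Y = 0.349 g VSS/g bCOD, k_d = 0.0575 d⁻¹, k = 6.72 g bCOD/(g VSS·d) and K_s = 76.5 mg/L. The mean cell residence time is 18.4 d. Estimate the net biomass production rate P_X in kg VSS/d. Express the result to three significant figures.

P_X ≈ 1860 kg VSS/d

From the Monod/SRT balance for a CMAS, S = K_s·(1+k_d θ_c)/[θ_c·(Y k − k_d) − 1] = 76.5 × (1 + 0.0575 × 18.4) / [18.4 × (0.349 × 6.72 − 0.0575) − 1] = 157.4 / 41.10 = 3.831 mg/L.
Correct the yield for decay: Y_obs = Y/(1 + k_d θ_c) = 0.349 / (1 + 0.0575 × 18.4) = 0.349 / 2.058 = 0.1696.
Mass of bCOD removed per day: Q(S₀ − S) = 41000 × 268.2 g/m³ = 10995 kg/d.
P_X = Y_obs · Q(S₀ − S) = 0.1696 × 10995 = 1865 kg VSS/d.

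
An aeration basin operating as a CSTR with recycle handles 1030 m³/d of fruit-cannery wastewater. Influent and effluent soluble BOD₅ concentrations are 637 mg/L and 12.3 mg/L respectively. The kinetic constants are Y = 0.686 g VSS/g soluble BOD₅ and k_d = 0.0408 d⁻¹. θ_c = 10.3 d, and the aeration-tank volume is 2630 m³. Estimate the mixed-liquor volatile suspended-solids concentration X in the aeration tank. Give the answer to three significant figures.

X = Y·Q·ΔS·θ_c / [V·(1 + k_d θ_c)] = 0.686 × 1030 × (637 − 12.3) × 10.3 / [2630 × (1 + 0.0408 × 10.3)] = 1217 mg/L.

X ≈ 1220 mg/L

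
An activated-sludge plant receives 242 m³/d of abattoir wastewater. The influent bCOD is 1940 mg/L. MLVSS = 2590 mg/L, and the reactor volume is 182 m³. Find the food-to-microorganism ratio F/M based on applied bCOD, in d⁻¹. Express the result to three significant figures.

F/M = applied load / biomass = Q·S₀/(V·X) = 242 × 1940 / (182.0 × 2590) = 0.9960 d⁻¹.

F/M ≈ 0.996 d⁻¹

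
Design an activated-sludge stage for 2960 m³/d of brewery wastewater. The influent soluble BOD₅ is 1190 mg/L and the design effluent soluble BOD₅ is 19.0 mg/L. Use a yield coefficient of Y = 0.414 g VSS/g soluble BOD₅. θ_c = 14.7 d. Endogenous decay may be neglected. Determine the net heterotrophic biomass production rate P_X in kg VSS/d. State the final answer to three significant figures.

P_X ≈ 1430 kg VSS/d

Since k_d ≈ 0, Y_obs = Y = 0.414 g VSS/g soluble BOD₅.
ΔS = 1190 − 19.0 = 1171 mg/L, so the substrate removal rate is 2960 × 1171/1000 = 3466 kg soluble BOD₅/d.
Net biomass production P_X = Y_obs × Q·(S₀ − S) = 0.4140 × 3466 = 1435 kg VSS/d.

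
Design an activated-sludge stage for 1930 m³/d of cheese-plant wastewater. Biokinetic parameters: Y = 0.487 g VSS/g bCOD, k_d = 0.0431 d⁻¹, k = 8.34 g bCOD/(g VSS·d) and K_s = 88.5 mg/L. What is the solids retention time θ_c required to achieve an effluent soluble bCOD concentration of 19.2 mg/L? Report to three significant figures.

θ_c ≈ 1.47 d

At the target effluent, Y k S/(K_s+S) = 0.487×8.34×19.2/107.7 = 0.7241 d⁻¹.
Then 1/θ_c = μ − k_d = 0.7241 − 0.0431 = 0.6810 d⁻¹, giving θ_c = 1.468 d.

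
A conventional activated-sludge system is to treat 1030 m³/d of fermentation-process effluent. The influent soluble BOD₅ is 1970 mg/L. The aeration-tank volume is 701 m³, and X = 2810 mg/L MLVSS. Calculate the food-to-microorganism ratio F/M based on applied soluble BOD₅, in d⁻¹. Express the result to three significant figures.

F/M ≈ 1.03 d⁻¹

F/M = Q·S₀ / (V·X) = 1030 × 1970 / (701.0 × 2810) = 1.030 g soluble BOD₅·(g VSS·d)⁻¹.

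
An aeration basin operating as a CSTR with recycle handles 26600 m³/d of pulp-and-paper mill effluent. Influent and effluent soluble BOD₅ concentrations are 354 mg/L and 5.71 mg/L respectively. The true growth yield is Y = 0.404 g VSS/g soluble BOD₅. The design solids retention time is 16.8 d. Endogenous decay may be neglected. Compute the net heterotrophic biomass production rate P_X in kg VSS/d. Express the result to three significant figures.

Since k_d ≈ 0, Y_obs = Y = 0.404 g VSS/g soluble BOD₅.
Q·(S₀ − S) = 26600 × (354 − 5.71) × 10⁻³ = 9265 kg/d removed.
Biomass produced: P_X = Y_obs·Q·ΔS = 0.4040 × 9265 ≈ 3743 kg VSS/d.

P_X ≈ 3740 kg VSS/d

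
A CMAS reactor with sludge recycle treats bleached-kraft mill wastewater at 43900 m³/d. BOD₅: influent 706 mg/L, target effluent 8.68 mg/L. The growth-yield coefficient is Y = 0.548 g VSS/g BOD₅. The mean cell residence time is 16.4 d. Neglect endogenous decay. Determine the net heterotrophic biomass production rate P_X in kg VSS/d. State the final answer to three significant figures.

P_X ≈ 16800 kg VSS/d

With endogenous decay neglected, the observed yield equals the true yield: Y_obs = Y = 0.548 g VSS/g BOD₅.
Substrate removed = Q·(S₀ − S) = 43900 m³/d × (706 − 8.68) g/m³ = 3.06×10^7 g/d = 30612 kg/d.
Net biomass production P_X = Y_obs × Q·(S₀ − S) = 0.5480 × 30612 = 16776 kg VSS/d.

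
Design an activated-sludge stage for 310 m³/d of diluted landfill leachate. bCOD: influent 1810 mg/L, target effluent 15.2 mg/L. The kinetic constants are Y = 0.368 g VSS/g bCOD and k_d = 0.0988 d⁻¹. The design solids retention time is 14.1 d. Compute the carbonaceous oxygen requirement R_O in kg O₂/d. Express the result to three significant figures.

R_O ≈ 435 kg O₂/d

Correct the yield for decay: Y_obs = Y/(1 + k_d θ_c) = 0.368 / (1 + 0.0988 × 14.1) = 0.368 / 2.393 = 0.1538.
Q·(S₀ − S) = 310 × (1810 − 15.2) × 10⁻³ = 556.4 kg/d removed.
P_X = Y_obs·Q·(S₀ − S) = 0.1538 × 556.4 = 85.56 kg VSS/d.
R_O = Q·(S₀ − S) − 1.42·P_X = 556.4 − 1.42 × 85.56 = 434.9 kg O₂/d.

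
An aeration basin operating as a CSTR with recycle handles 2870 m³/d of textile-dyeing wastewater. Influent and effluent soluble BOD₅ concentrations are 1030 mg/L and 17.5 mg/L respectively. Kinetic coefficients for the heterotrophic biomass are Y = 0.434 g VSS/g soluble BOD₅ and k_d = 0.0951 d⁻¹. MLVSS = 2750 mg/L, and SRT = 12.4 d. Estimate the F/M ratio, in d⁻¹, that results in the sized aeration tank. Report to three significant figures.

Rearranging the biomass balance for a CMAS with decay, V = Y·Q·ΔS·θ_c / [X·(1+k_d θ_c)] = 0.434 × 2870 × (1030 − 17.5) × 12.4 / [2750 × (1 + 0.0951 × 12.4)] = 1.56×10^7 / 5993 = 2609 m³.
F/M = Q·S₀ / (V·X) = 2870 × 1030 / (2609 × 2750) = 0.4119 g soluble BOD₅·(g VSS·d)⁻¹.

F/M ≈ 0.412 d⁻¹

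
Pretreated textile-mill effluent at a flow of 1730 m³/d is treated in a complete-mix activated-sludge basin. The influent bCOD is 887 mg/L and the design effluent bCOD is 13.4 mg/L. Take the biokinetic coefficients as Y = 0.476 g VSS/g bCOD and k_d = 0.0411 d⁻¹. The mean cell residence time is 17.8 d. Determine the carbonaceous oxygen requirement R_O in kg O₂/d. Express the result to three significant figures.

R_O ≈ 921 kg O₂/d

The observed yield is Y_obs = Y/(1 + k_d·θ_c) = 0.476 / (1 + 0.0411 × 17.8) = 0.476 / 1.732 = 0.2749 g VSS per g bCOD removed.
ΔS = 887 − 13.4 = 873.6 mg/L, so the substrate removal rate is 1730 × 873.6/1000 = 1511 kg bCOD/d.
Biomass synthesised: P_X = Y_obs × 1511 = 415.5 kg VSS/d.
Carbonaceous O₂ demand = substrate oxidised − cell-mass equivalent = 1511 − 1.42 × 415.5 = 921.4 kg O₂/d.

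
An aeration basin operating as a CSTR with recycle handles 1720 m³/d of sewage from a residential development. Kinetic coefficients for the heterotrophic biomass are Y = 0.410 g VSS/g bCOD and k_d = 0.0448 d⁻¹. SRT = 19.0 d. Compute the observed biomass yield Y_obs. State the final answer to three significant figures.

The observed yield is Y_obs = Y/(1 + k_d·θ_c) = 0.410 / (1 + 0.0448 × 19.0) = 0.410 / 1.851 = 0.2215 g VSS per g bCOD removed.

Y_obs ≈ 0.221 g VSS/g bCOD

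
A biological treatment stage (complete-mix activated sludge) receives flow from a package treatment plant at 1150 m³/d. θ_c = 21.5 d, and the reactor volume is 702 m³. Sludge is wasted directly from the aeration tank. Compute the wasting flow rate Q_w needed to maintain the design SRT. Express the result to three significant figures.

Q_w ≈ 32.7 m³/d

For wasting at MLVSS concentration, Q_w = V/θ_c = 702.0/21.5 = 32.65 m³/d.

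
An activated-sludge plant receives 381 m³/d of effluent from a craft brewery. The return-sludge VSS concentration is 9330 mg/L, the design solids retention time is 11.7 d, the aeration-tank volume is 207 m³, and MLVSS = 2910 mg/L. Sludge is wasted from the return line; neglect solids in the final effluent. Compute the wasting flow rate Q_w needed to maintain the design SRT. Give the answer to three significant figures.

θ_c = V·X/(Q_w·X_r) when wasting from the recycle, so Q_w = V·X/(θ_c·X_r) = 207.0 × 2910 / (11.7 × 9330) = 5.518 m³/d.

Q_w ≈ 5.52 m³/d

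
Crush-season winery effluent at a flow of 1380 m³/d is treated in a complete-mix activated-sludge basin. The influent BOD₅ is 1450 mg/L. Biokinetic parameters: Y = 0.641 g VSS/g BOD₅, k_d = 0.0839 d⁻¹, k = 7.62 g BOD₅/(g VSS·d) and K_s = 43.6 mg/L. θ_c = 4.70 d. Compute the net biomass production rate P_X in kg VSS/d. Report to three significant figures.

From the Monod/SRT balance for a CMAS, S = K_s·(1+k_d θ_c)/[θ_c·(Y k − k_d) − 1] = 43.6 × (1 + 0.0839 × 4.70) / [4.70 × (0.641 × 7.62 − 0.0839) − 1] = 60.79 / 21.56 = 2.819 mg/L.
Correct the yield for decay: Y_obs = Y/(1 + k_d θ_c) = 0.641 / (1 + 0.0839 × 4.70) = 0.641 / 1.394 = 0.4597.
ΔS = 1450 − 2.82 = 1447 mg/L, so the substrate removal rate is 1380 × 1447/1000 = 1997 kg BOD₅/d.
Net biomass production P_X = Y_obs × Q·(S₀ − S) = 0.4597 × 1997 = 918.1 kg VSS/d.

P_X ≈ 918 kg VSS/d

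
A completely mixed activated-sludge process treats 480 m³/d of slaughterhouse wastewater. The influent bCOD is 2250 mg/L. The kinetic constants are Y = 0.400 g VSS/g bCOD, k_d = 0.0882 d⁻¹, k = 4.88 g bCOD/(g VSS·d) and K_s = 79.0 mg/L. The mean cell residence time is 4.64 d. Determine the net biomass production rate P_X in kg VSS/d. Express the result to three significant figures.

For a completely mixed reactor with recycle the Lawrence–McCarty relation gives S = K_s·(1 + k_d·θ_c) / [θ_c·(Y·k − k_d) − 1] = 79.0 × (1 + 0.0882 × 4.64) / [4.64 × (0.400 × 4.88 − 0.0882) − 1] = 111.3 / 7.648 = 14.56 mg/L.
The observed yield is Y_obs = Y/(1 + k_d·θ_c) = 0.400 / (1 + 0.0882 × 4.64) = 0.400 / 1.409 = 0.2838 g VSS per g bCOD removed.
Q·(S₀ − S) = 480 × (2250 − 14.6) × 10⁻³ = 1073 kg/d removed.
P_X = Y_obs · Q(S₀ − S) = 0.2838 × 1073 = 304.6 kg VSS/d.

P_X ≈ 305 kg VSS/d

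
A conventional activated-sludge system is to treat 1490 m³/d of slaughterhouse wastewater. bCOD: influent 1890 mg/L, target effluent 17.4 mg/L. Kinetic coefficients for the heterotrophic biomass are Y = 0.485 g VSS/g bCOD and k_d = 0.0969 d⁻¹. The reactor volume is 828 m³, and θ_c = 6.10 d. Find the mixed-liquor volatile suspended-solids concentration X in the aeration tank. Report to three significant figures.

X ≈ 6270 mg/L

Solving the biomass balance for X: X = Y Q (S₀−S) θ_c / [V (1+k_d θ_c)] = 0.485 × 1490 × (1890 − 17.4) × 6.10 / [828 × (1 + 0.0969 × 6.10)] = 6266 mg/L.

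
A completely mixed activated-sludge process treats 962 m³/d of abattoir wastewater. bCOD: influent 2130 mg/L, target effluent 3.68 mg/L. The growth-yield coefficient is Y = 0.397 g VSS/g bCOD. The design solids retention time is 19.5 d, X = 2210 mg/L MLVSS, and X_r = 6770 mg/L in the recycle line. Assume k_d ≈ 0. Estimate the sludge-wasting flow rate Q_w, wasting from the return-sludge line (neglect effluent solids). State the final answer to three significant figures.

With k_d = 0 the design equation reduces to V = Y Q (S₀−S) θ_c / X = 0.397 × 962 × (2130 − 3.68) × 19.5 / 2210 = 7165 m³.
Wasting from the return line (neglecting effluent solids): Q_w = V·X / (θ_c·X_r) = 7165 × 2210 / (19.5 × 6770) = 120.0 m³/d.

Q_w ≈ 120 m³/d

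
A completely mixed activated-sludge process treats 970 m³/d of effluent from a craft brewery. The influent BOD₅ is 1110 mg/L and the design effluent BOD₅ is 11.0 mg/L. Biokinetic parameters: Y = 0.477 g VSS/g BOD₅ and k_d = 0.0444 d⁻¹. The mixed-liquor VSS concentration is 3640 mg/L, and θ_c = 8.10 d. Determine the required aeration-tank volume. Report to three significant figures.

V ≈ 832 m³

Steady-state biomass mass balance: V·X·(1 + k_d·θ_c) = Y·Q·(S₀ − S)·θ_c, so V = 0.477 × 970 × (1110 − 11.0) × 8.10 / [3640 × (1 + 0.0444 × 8.10)] = 4.12×10^6 / 4949 = 832.2 m³.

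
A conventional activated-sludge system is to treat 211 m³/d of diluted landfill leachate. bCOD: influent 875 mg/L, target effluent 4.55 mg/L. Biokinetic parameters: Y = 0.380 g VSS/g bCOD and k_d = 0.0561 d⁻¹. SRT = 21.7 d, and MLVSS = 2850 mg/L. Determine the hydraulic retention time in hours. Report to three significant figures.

τ ≈ 27.3 h

Steady-state biomass mass balance: V·X·(1 + k_d·θ_c) = Y·Q·(S₀ − S)·θ_c, so V = 0.380 × 211 × (875 − 4.55) × 21.7 / [2850 × (1 + 0.0561 × 21.7)] = 1.51×10^6 / 6320 = 239.7 m³.
HRT = V/Q = 239.7 m³ / 211 m³·d⁻¹ = 1.136 d × 24 = 27.26 h.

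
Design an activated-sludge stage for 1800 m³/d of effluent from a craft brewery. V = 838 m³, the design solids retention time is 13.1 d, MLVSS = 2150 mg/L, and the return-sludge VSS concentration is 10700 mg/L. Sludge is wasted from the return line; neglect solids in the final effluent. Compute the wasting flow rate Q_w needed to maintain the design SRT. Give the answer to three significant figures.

Wasting from the return line (neglecting effluent solids): Q_w = V·X / (θ_c·X_r) = 838.0 × 2150 / (13.1 × 10700) = 12.85 m³/d.

Q_w ≈ 12.9 m³/d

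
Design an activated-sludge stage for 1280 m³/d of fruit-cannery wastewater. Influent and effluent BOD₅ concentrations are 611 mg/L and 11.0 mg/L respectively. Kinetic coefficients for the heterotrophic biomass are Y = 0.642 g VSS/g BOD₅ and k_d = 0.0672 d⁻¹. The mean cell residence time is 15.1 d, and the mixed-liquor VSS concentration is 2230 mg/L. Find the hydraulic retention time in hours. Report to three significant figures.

τ ≈ 31.1 h

From the SRT design equation V = Y Q (S₀−S) θ_c / [X (1 + k_d θ_c)] = 0.642 × 1280 × (611 − 11.0) × 15.1 / [2230 × (1 + 0.0672 × 15.1)] = 7.45×10^6 / 4493 = 1657 m³.
Hydraulic retention time τ = V/Q = 1657 / 1280 = 1.295 d = 31.07 h.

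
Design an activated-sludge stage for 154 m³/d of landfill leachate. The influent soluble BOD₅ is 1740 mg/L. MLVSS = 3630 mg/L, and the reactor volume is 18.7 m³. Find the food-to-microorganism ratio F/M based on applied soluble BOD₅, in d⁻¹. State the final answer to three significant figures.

F/M = applied load / biomass = Q·S₀/(V·X) = 154 × 1740 / (18.70 × 3630) = 3.947 d⁻¹.

F/M ≈ 3.95 d⁻¹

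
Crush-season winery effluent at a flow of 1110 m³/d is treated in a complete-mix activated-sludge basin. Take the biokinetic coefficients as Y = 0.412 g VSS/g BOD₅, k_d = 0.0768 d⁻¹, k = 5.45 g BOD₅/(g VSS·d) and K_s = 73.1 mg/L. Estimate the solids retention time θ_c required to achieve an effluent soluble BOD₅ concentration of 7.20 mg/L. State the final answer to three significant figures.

At the target effluent, Y k S/(K_s+S) = 0.412×5.45×7.20/80.30 = 0.2013 d⁻¹.
1/θ_c = 0.2013 − 0.0768 = 0.1245 d⁻¹, so θ_c = 8.030 d.

θ_c ≈ 8.03 d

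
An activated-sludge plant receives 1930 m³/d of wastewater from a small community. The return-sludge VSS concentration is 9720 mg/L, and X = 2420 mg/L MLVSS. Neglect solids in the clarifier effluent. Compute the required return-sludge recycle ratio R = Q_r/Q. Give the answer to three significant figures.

R ≈ 0.332

Solids balance on the clarifier gives (1+R)X = R·X_r, so R = X/(X_r − X) = 2420 / (9720 − 2420) = 0.3315.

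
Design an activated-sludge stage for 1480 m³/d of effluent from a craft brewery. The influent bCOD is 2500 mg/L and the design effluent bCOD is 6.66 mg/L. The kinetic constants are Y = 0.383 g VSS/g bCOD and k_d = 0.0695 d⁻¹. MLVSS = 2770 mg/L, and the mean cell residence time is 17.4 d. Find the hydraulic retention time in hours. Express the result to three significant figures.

τ ≈ 65.2 h

From the SRT design equation V = Y Q (S₀−S) θ_c / [X (1 + k_d θ_c)] = 0.383 × 1480 × (2500 − 6.66) × 17.4 / [2770 × (1 + 0.0695 × 17.4)] = 2.46×10^7 / 6120 = 4018 m³.
Hydraulic retention time τ = V/Q = 4018 / 1480 = 2.715 d = 65.16 h.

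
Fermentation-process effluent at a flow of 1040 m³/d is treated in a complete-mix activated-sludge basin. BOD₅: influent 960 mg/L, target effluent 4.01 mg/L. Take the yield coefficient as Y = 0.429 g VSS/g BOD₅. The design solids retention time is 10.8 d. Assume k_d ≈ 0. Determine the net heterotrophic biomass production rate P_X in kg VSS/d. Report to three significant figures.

No decay correction is needed, so Y_obs = Y = 0.429.
Substrate removed = Q·(S₀ − S) = 1040 m³/d × (960 − 4.01) g/m³ = 9.94×10^5 g/d = 994.2 kg/d.
P_X = Y_obs · Q(S₀ − S) = 0.4290 × 994.2 = 426.5 kg VSS/d.

P_X ≈ 427 kg VSS/d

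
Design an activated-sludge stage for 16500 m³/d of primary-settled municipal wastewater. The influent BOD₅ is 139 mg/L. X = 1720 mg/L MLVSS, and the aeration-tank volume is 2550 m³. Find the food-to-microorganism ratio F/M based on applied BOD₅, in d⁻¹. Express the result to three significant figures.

F/M = applied load / biomass = Q·S₀/(V·X) = 16500 × 139 / (2550 × 1720) = 0.5229 d⁻¹.

F/M ≈ 0.523 d⁻¹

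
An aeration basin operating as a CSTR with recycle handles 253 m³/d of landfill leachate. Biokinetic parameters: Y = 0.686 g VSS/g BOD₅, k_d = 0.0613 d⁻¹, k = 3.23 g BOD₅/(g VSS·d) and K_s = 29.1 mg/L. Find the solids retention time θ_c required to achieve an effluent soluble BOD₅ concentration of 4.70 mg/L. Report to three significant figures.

θ_c ≈ 4.05 d

Specific growth rate at S = 4.70 mg/L: μ = YkS/(K_s+S) = 0.686·3.23·4.70/(29.1+4.70) = 0.3081 d⁻¹.
Then 1/θ_c = μ − k_d = 0.3081 − 0.0613 = 0.2468 d⁻¹, giving θ_c = 4.052 d.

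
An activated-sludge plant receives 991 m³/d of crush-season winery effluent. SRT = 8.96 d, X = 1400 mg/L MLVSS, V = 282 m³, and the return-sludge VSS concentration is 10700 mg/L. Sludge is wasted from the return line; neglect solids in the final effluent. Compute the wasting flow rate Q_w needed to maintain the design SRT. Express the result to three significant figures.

Q_w ≈ 4.12 m³/d

Wasting from the return line (neglecting effluent solids): Q_w = V·X / (θ_c·X_r) = 282.0 × 1400 / (8.96 × 10700) = 4.118 m³/d.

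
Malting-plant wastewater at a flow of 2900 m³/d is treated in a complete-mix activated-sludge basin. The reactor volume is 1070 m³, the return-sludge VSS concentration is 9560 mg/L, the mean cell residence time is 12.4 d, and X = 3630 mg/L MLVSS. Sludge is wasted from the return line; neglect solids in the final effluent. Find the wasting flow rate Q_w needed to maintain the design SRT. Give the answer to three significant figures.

Wasting from the return line (neglecting effluent solids): Q_w = V·X / (θ_c·X_r) = 1070 × 3630 / (12.4 × 9560) = 32.77 m³/d.

Q_w ≈ 32.8 m³/d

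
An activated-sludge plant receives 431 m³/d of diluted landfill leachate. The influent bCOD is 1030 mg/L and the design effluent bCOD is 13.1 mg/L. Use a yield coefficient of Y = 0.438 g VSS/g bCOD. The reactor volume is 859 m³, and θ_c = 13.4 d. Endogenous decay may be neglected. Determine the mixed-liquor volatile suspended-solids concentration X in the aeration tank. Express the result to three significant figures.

X = Y·Q·ΔS·θ_c / V = 0.438 × 431 × (1030 − 13.1) × 13.4 / 859 = 2995 mg/L.

X ≈ 2990 mg/L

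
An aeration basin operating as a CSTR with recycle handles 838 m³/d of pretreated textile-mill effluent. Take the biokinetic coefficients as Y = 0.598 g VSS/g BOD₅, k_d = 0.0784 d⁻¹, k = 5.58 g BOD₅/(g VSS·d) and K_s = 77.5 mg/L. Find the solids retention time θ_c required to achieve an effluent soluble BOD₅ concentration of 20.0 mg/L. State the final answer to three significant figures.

From 1/θ_c = Y·k·S/(K_s + S) − k_d: Y·k·S/(K_s+S) = 0.598 × 5.58 × 20.0 / (77.5 + 20.0) = 0.6845 d⁻¹.
θ_c = 1/(μ − k_d) = 1/(0.6845 − 0.0784) = 1/0.6061 = 1.650 d.

θ_c ≈ 1.65 d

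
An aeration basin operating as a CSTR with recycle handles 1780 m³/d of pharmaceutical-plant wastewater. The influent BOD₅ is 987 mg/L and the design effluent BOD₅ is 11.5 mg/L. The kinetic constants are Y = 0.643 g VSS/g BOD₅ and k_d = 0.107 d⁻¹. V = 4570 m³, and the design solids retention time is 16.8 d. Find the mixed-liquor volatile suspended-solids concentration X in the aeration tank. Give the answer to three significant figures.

Solving the biomass balance for X: X = Y Q (S₀−S) θ_c / [V (1+k_d θ_c)] = 0.643 × 1780 × (987 − 11.5) × 16.8 / [4570 × (1 + 0.107 × 16.8)] = 1467 mg/L.

X ≈ 1470 mg/L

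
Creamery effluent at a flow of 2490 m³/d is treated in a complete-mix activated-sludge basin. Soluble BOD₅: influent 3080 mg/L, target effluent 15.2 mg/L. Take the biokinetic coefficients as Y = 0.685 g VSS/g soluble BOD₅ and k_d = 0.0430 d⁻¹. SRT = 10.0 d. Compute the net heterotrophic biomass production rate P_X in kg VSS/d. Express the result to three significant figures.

P_X ≈ 3660 kg VSS/d

Y_obs = Y / (1 + k_d θ_c) = 0.685 / (1 + 0.0430 × 10.0) = 0.685 / 1.430 = 0.4790.
Mass of soluble BOD₅ removed per day: Q(S₀ − S) = 2490 × 3065 g/m³ = 7631 kg/d.
Biomass produced: P_X = Y_obs·Q·ΔS = 0.4790 × 7631 ≈ 3656 kg VSS/d.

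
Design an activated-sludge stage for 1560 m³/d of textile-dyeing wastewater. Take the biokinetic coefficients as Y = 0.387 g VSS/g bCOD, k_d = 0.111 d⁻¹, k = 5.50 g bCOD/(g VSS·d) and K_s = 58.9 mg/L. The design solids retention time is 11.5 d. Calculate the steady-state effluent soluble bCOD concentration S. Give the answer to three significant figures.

Effluent substrate depends only on kinetics and SRT: S = K_s(1 + k_d θ_c) / [θ_c(Yk − k_d) − 1] = 58.9 × (1 + 0.111 × 11.5) / [11.5 × (0.387 × 5.50 − 0.111) − 1] = 134.1 / 22.20 = 6.040 mg/L.

S ≈ 6.04 mg/L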